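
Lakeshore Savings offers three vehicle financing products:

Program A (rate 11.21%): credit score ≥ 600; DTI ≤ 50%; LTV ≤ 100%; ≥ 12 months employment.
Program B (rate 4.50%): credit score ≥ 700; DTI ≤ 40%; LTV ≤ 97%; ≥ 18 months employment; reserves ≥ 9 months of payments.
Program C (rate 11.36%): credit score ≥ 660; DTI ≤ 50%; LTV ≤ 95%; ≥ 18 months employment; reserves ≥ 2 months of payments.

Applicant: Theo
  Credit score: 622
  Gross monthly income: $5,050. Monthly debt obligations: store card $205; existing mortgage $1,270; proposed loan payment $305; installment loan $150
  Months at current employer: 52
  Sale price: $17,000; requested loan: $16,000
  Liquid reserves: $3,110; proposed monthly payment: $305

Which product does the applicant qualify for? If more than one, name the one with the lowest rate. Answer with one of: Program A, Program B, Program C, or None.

Total debts = (205 + 1,270 + 305 + 150) = 1,930; DTI = 1,930/5,050 = 38.2%.
LTV = 16,000/17,000 = 94.1%.
Reserves = 3,110/305 = 10.2 months.
Program A: score 622 ≥ 600; DTI 38.2% ≤ 50%; LTV 94.1% ≤ 100%; employment 52 ≥ 12 mo → qualifies.
Program B: score 622 < 700; DTI 38.2% ≤ 40%; LTV 94.1% ≤ 97%; employment 52 ≥ 18 mo; reserves 10.2 ≥ 9 mo → does not qualify.
Program C: score 622 < 660; DTI 38.2% ≤ 50%; LTV 94.1% ≤ 95%; employment 52 ≥ 18 mo; reserves 10.2 ≥ 2 mo → does not qualify.

Program A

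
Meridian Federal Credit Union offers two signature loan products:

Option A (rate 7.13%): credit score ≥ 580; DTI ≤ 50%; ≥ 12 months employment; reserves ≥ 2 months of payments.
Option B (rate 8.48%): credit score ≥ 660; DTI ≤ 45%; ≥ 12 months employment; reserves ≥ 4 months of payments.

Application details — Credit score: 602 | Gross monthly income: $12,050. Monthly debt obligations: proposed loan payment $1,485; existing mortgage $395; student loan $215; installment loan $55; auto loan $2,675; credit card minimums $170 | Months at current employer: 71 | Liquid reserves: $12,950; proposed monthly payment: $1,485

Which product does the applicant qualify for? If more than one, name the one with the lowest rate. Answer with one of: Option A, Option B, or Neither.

Option A

Total debts = (1,485 + 395 + 215 + 55 + 2,675 + 170) = 4,995; DTI = 4,995/12,050 = 41.5%.
Reserves = 12,950/1,485 = 8.7 months.
Option A: score 602 ≥ 580; DTI 41.5% ≤ 50%; employment 71 ≥ 12 mo; reserves 8.7 ≥ 2 mo → qualifies.
Option B: score 602 < 660; DTI 41.5% ≤ 45%; employment 71 ≥ 12 mo; reserves 8.7 ≥ 4 mo → does not qualify.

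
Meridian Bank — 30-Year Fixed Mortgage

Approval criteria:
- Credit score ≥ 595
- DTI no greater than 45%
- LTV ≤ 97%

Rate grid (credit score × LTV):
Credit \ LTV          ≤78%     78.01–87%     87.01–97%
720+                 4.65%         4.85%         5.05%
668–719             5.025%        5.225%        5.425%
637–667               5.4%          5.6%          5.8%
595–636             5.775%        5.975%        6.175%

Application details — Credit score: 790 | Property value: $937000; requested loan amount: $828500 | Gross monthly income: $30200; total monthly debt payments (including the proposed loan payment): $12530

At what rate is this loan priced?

Credit score 790 ≥ 595; DTI: 12,530 ÷ 30,200 = 41.5%, within the 45% cap
LTV: 828,500 ÷ 937,000 = 88.4%, within 97% cap
Score 790 is in the 720+ band; LTV 88.4% is in the 87.01–97% band → 5.05%.

5.05%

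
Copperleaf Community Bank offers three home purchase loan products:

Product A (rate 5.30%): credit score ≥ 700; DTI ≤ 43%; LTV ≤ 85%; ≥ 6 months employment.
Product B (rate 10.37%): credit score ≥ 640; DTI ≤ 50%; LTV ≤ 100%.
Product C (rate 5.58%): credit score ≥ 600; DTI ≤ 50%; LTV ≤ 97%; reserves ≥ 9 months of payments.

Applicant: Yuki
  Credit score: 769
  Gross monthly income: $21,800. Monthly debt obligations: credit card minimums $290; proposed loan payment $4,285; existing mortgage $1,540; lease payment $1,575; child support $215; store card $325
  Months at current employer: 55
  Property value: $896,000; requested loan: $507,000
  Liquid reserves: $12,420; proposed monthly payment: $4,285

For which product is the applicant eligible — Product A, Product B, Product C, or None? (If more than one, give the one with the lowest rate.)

Product A

Total debts = (290 + 4,285 + 1,540 + 1,575 + 215 + 325) = 8,230; DTI = 8,230/21,800 = 37.8%.
LTV = 507,000/896,000 = 56.6%.
Reserves = 12,420/4,285 = 2.9 months.
Product A: score 769 ≥ 700; DTI 37.8% ≤ 43%; LTV 56.6% ≤ 85%; employment 55 ≥ 6 mo → qualifies.
Product B: score 769 ≥ 640; DTI 37.8% ≤ 50%; LTV 56.6% ≤ 100% → qualifies.
Product C: score 769 ≥ 600; DTI 37.8% ≤ 50%; LTV 56.6% ≤ 97%; reserves 2.9 < 9 mo → does not qualify.
Qualifying: Product A, Product B. Lowest rate is 5.30% → Product A.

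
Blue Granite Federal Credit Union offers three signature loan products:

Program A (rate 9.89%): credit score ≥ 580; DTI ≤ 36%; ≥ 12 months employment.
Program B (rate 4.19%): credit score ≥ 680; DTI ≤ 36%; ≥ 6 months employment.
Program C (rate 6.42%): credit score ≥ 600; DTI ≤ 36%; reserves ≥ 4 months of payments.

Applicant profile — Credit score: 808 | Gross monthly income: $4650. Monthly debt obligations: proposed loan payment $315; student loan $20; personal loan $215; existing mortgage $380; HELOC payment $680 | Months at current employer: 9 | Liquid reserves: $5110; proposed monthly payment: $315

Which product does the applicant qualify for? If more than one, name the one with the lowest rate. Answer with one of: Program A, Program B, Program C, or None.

Program B

Total debts = (315 + 20 + 215 + 380 + 680) = 1,610; DTI = 1,610/4,650 = 34.6%.
Reserves = 5,110/315 = 16.2 months.
Program A: score 808 ≥ 580; DTI 34.6% ≤ 36%; employment 9 < 12 mo → does not qualify.
Program B: score 808 ≥ 680; DTI 34.6% ≤ 36%; employment 9 ≥ 6 mo → qualifies.
Program C: score 808 ≥ 600; DTI 34.6% ≤ 36%; reserves 16.2 ≥ 4 mo → qualifies.
Qualifying: Program B, Program C. Lowest rate is 4.19% → Program B.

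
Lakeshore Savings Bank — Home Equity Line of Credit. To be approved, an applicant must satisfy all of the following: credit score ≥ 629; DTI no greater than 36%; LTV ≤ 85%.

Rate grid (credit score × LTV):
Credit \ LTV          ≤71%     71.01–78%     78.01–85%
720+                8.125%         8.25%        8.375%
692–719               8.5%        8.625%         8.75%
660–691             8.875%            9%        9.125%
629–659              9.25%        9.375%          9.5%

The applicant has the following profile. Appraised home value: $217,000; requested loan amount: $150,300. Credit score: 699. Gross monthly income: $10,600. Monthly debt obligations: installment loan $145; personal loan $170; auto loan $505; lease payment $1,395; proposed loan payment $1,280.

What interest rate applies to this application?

8.5%

Credit score 699 ≥ 629; Total monthly debts = (145 + 170 + 505 + 1,395 + 1,280) = 3,495. DTI = 3,495/10,600 = 33% ≤ 36%
LTV = 150,300/217,000 = 69.3% ≤ 85%
Score 699 is in the 692–719 band; LTV 69.3% is in the ≤71% band → 8.5%.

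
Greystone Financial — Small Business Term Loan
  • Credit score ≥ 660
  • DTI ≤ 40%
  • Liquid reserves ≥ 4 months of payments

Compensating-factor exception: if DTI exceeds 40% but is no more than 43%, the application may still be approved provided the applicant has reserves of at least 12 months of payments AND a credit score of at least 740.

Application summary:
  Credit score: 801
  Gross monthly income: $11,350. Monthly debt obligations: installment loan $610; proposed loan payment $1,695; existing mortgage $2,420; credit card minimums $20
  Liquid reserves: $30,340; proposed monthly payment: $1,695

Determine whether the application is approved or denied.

Approved

Credit score 801 ≥ 660 (meets base)
Total debts = (610 + 1,695 + 2,420 + 20) = 4,745. DTI = 4,745/11,350 = 41.8% > 40% — standard DTI limit exceeded.
Liquid reserves cover 30,340/1,695 = 17.9 months — ≥ 4 required
41.8% falls in the override range (40%–43%), so the compensating-factor test applies.
Override check — reserves: 17.9 mo (ok); score: 801 (ok).
Both override conditions satisfied; DTI exception granted.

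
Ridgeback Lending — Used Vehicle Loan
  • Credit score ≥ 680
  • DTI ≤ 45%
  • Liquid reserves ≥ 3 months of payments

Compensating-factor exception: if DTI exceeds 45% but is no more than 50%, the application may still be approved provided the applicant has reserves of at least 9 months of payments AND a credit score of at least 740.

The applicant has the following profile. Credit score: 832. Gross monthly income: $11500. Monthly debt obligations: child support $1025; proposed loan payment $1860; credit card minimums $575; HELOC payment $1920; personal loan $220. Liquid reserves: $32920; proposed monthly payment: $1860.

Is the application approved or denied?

Credit score 832 ≥ 680 (meets base)
Total debts = (1,025 + 1,860 + 575 + 1,920 + 220) = 5,600. DTI = 5,600/11,500 = 48.7% > 45% — standard DTI limit exceeded.
Reserves: 32,920 ÷ 1,860 = 17.7 months (meets 3-month minimum)
DTI 48.7% is within the 45%–50% exception band; checking compensating factors.
Override check — reserves: 17.7 mo (ok); score: 832 (ok).
Both override conditions satisfied; DTI exception granted.

Approved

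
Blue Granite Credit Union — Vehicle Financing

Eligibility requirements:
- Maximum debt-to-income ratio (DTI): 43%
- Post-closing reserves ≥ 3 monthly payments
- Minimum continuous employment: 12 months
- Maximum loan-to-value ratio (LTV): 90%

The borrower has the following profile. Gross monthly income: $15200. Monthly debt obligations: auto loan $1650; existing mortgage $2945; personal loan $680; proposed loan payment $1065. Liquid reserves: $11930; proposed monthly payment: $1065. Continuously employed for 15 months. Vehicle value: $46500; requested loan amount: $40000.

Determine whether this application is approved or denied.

Approved

Total monthly debts = (1,650 + 2,945 + 680 + 1,065) = 6,340. DTI: 6,340 ÷ 15,200 = 41.7%, within the 43% cap
Liquid reserves cover 11,930/1,065 = 11.2 months — ≥ 3 required
Employment 15 ≥ 12 months
LTV = 40,000/46,500 = 86% ≤ 90%
All criteria satisfied.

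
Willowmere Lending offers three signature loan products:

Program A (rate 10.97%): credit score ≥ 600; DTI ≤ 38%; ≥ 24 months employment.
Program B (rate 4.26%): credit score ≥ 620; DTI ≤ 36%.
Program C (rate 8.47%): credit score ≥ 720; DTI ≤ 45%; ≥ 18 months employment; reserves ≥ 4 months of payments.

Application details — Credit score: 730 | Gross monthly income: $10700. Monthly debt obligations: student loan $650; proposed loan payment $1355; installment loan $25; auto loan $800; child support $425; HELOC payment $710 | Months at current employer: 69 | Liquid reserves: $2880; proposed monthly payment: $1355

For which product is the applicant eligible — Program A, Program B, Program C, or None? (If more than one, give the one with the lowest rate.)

Program A

Total debts = (650 + 1,355 + 25 + 800 + 425 + 710) = 3,965; DTI = 3,965/10,700 = 37.1%.
Reserves = 2,880/1,355 = 2.1 months.
Program A: score 730 ≥ 600; DTI 37.1% ≤ 38%; employment 69 ≥ 24 mo → qualifies.
Program B: score 730 ≥ 620; DTI 37.1% > 36% → does not qualify.
Program C: score 730 ≥ 720; DTI 37.1% ≤ 45%; employment 69 ≥ 18 mo; reserves 2.1 < 4 mo → does not qualify.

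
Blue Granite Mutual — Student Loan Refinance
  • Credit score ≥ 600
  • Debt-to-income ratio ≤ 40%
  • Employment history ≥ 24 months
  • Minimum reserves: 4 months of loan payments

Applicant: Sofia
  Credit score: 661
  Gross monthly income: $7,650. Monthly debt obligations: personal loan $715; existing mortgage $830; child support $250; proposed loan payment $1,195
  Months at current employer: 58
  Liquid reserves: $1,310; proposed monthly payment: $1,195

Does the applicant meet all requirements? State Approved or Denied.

Credit score 661 ≥ 600 (meets)
Total monthly debts = (715 + 830 + 250 + 1,195) = 2,990. DTI: 2,990 ÷ 7,650 = 39.1%, within the 40% cap
Employment 58 ≥ 24 months
Liquid reserves cover 1,310/1,195 = 1.1 months — < 4 required
Fails on reserves.

Denied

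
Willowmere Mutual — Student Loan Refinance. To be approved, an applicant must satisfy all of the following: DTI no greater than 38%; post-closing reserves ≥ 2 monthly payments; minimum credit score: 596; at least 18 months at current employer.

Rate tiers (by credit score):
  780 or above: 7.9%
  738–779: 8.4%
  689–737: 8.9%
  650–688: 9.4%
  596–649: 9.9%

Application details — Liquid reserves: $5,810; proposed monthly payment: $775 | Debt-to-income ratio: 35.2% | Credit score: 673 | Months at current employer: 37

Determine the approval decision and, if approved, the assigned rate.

Approved at 9.4%

Credit score 673 ≥ 596 (meets minimum)
Employment 37 ≥ 18 months
Reserves = 5,810/775 = 7.5 months ≥ 2
DTI 35.2% is within the 38% limit
All requirements met. Score 673 falls in the 650–688 tier → 9.4%.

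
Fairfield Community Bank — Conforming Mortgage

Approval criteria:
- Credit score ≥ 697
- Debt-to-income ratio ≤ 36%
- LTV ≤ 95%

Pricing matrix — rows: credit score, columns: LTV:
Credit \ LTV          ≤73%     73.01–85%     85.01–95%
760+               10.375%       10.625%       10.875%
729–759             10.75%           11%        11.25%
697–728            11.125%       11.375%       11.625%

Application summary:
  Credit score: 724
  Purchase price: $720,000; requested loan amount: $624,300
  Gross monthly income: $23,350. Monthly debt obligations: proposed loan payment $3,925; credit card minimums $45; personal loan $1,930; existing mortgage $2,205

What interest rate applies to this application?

11.625%

Credit score 724 ≥ 697; Total monthly debts = (3,925 + 45 + 1,930 + 2,205) = 8,105. Debt-to-income = 8,105/23,350 = 34.7% — meets 36% limit
LTV: 624,300 ÷ 720,000 = 86.7%, within 95% cap
Score 724 is in the 697–728 band; LTV 86.7% is in the 85.01–95% band → 11.625%.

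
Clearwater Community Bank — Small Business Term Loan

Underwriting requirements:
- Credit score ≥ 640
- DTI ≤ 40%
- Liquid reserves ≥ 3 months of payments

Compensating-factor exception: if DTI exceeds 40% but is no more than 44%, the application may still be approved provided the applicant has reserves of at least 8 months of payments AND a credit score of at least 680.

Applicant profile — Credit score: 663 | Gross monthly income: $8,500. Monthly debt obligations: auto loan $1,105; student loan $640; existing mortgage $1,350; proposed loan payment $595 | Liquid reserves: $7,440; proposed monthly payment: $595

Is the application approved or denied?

Credit score 663 ≥ 640 (meets base)
Total debts = (1,105 + 640 + 1,350 + 595) = 3,690. DTI = 3,690/8,500 = 43.4% > 40% — standard DTI limit exceeded.
Reserves = 7,440/595 = 12.5 months ≥ 3
43.4% falls in the override range (40%–44%), so the compensating-factor test applies.
Reserves 12.5 ≥ 8 months; credit score 663 < 680.
Compensating-factor requirement not fully met.

Denied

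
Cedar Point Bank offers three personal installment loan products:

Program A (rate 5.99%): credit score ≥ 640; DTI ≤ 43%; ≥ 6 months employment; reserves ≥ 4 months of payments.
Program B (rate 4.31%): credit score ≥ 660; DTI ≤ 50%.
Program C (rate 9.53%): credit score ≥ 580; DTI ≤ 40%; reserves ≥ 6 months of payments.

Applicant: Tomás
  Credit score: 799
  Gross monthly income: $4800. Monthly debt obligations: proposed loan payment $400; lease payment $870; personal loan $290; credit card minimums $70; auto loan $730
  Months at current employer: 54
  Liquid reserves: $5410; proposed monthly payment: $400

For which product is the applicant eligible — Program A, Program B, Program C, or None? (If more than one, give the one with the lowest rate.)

Total debts = (400 + 870 + 290 + 70 + 730) = 2,360; DTI = 2,360/4,800 = 49.2%.
Reserves = 5,410/400 = 13.5 months.
Program A: score 799 ≥ 640; DTI 49.2% > 43%; employment 54 ≥ 6 mo; reserves 13.5 ≥ 4 mo → does not qualify.
Program B: score 799 ≥ 660; DTI 49.2% ≤ 50% → qualifies.
Program C: score 799 ≥ 580; DTI 49.2% > 40%; reserves 13.5 ≥ 6 mo → does not qualify.

Program B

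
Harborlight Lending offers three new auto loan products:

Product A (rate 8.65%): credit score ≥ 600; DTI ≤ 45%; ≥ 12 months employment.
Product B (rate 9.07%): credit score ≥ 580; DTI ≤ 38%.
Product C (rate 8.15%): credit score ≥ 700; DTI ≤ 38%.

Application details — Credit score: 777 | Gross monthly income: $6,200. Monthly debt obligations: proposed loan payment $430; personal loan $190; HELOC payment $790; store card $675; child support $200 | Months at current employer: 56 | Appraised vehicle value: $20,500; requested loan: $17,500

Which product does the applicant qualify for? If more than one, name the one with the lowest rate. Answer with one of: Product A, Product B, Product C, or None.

Total debts = (430 + 190 + 790 + 675 + 200) = 2,285; DTI = 2,285/6,200 = 36.9%.
LTV = 17,500/20,500 = 85.4%.
Product A: score 777 ≥ 600; DTI 36.9% ≤ 45%; employment 56 ≥ 12 mo → qualifies.
Product B: score 777 ≥ 580; DTI 36.9% ≤ 38% → qualifies.
Product C: score 777 ≥ 700; DTI 36.9% ≤ 38% → qualifies.
Qualifying: Product A, Product B, Product C. Lowest rate is 8.15% → Product C.

Product C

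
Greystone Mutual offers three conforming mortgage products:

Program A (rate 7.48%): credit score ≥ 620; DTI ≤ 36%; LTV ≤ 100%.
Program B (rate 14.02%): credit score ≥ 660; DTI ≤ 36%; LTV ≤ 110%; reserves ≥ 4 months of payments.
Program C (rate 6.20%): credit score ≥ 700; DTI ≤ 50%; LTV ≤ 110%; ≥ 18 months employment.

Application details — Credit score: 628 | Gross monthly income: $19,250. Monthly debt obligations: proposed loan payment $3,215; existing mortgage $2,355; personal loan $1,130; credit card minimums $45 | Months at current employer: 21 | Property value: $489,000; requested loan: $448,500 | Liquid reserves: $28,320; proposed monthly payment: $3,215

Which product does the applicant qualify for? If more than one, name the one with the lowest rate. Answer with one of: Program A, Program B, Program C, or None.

Total debts = (3,215 + 2,355 + 1,130 + 45) = 6,745; DTI = 6,745/19,250 = 35%.
LTV = 448,500/489,000 = 91.7%.
Reserves = 28,320/3,215 = 8.8 months.
Program A: score 628 ≥ 620; DTI 35% ≤ 36%; LTV 91.7% ≤ 100% → qualifies.
Program B: score 628 < 660; DTI 35% ≤ 36%; LTV 91.7% ≤ 110%; reserves 8.8 ≥ 4 mo → does not qualify.
Program C: score 628 < 700; DTI 35% ≤ 50%; LTV 91.7% ≤ 110%; employment 21 ≥ 18 mo → does not qualify.

Program A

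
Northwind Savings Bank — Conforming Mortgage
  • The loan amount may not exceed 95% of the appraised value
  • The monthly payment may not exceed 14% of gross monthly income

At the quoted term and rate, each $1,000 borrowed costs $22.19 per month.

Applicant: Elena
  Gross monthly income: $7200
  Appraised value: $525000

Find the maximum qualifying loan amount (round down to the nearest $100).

Payment cap: 14% × $7,200 = $1,008/month.
At $22.19 per $1,000, that supports 1,008/22.19 × 1,000 ≈ $45,425 → $45,400.
LTV cap: 95% × $525,000 = $498,750 → $498,700.
Binding constraint: payment-to-income.

$45,400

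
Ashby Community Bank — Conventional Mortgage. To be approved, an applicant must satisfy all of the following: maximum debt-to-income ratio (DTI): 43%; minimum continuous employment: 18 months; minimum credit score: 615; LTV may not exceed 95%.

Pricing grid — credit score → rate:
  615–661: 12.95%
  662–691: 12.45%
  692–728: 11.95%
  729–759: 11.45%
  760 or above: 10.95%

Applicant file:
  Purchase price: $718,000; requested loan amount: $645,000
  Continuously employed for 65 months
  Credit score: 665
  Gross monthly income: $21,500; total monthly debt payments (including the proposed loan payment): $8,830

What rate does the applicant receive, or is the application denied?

Credit score 665 ≥ 615 (meets minimum)
LTV: 645,000 ÷ 718,000 = 89.8%, within 95% cap
Employment 65 ≥ 18 months
DTI = 8,830/21,500 = 41.1% ≤ 43%
All requirements met. Score 665 falls in the 662–691 tier → 12.45%.

Approved at 12.45%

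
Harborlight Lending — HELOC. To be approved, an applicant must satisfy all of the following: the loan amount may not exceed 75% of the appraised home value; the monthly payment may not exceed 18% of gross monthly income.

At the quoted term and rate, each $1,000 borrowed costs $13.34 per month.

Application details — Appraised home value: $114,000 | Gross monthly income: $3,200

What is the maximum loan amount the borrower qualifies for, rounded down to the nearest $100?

$43,100

Payment cap: 18% × $3,200 = $576/month.
At $13.34 per $1,000, that supports 576/13.34 × 1,000 ≈ $43,178 → $43,100.
LTV cap: 75% × $114,000 = $85,500 → $85,500.
Binding constraint: payment-to-income.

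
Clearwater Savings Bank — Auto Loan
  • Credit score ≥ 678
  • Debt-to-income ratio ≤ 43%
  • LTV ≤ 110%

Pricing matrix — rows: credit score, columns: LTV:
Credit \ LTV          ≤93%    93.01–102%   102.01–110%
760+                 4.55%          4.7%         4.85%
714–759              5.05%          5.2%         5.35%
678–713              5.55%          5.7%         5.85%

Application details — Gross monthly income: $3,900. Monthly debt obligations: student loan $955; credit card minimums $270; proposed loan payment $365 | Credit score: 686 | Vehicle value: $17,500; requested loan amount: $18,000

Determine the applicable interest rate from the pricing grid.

Credit score 686 ≥ 678; Total monthly debts = (955 + 270 + 365) = 1,590. DTI: 1,590 ÷ 3,900 = 40.8%, within the 43% cap
LTV = 18,000/17,500 = 102.9% ≤ 110%
Credit 686 → row 678–713; LTV 102.9% → column 102.01–110%. Grid cell → 5.85%.

5.85%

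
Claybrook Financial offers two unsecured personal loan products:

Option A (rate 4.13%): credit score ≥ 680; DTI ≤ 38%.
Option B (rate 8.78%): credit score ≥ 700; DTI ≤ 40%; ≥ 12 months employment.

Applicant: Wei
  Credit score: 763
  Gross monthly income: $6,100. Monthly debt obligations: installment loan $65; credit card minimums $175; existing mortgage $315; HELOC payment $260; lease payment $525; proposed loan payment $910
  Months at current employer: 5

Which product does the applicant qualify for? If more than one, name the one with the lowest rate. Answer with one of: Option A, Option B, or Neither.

Option A

Total debts = (65 + 175 + 315 + 260 + 525 + 910) = 2,250; DTI = 2,250/6,100 = 36.9%.
Option A: score 763 ≥ 680; DTI 36.9% ≤ 38% → qualifies.
Option B: score 763 ≥ 700; DTI 36.9% ≤ 40%; employment 5 < 12 mo → does not qualify.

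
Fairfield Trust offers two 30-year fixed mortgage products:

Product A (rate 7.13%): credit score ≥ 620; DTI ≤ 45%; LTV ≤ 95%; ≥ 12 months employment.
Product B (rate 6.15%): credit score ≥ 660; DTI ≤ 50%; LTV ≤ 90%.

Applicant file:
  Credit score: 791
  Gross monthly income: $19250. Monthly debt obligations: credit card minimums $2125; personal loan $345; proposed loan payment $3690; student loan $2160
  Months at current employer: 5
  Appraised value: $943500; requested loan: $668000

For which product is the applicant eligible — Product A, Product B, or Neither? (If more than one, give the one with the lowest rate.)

Product B

Total debts = (2,125 + 345 + 3,690 + 2,160) = 8,320; DTI = 8,320/19,250 = 43.2%.
LTV = 668,000/943,500 = 70.8%.
Product A: score 791 ≥ 620; DTI 43.2% ≤ 45%; LTV 70.8% ≤ 95%; employment 5 < 12 mo → does not qualify.
Product B: score 791 ≥ 660; DTI 43.2% ≤ 50%; LTV 70.8% ≤ 90% → qualifies.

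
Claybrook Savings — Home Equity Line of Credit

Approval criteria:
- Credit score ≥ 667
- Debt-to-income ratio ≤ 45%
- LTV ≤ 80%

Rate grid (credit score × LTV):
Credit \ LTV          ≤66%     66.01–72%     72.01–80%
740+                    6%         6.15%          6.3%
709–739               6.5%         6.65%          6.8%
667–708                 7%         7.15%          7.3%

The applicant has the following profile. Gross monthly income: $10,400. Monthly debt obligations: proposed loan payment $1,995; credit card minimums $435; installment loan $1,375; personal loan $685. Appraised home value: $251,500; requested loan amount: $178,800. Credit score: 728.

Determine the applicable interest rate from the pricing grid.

Credit score 728 ≥ 667; Total monthly debts = (1,995 + 435 + 1,375 + 685) = 4,490. DTI = 4,490/10,400 = 43.2% ≤ 45%
LTV: 178,800 ÷ 251,500 = 71.1%, within 80% cap
Score 728 is in the 709–739 band; LTV 71.1% is in the 66.01–72% band → 6.65%.

6.65%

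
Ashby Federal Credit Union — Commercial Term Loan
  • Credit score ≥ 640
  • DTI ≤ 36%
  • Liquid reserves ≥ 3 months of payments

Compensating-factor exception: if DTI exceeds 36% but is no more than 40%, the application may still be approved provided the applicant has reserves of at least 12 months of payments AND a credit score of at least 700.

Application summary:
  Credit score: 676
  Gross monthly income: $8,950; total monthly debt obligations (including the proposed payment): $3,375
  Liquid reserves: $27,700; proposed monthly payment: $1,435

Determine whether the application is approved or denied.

Denied

Credit score 676 ≥ 640 (meets base)
DTI = 3,375/8,950 = 37.7% > 36% — standard DTI limit exceeded.
Reserves = 27,700/1,435 = 19.3 months ≥ 3
DTI 37.7% is within the 36%–40% exception band; checking compensating factors.
Reserves 19.3 ≥ 12 months; credit score 676 < 700.
Compensating-factor requirement not fully met.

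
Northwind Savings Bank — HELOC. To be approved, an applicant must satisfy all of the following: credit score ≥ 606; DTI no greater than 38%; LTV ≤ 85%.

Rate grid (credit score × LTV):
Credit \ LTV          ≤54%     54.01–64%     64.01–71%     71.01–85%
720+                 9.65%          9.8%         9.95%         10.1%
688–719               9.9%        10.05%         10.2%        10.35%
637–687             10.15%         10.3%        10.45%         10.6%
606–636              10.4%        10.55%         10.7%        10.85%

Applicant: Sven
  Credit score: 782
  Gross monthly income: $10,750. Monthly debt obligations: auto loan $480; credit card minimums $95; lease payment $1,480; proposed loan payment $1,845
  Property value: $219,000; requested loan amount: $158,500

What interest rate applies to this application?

10.1%

Credit score 782 ≥ 606; Total monthly debts = (480 + 95 + 1,480 + 1,845) = 3,900. DTI = 3,900/10,750 = 36.3% ≤ 38%
LTV = 158,500/219,000 = 72.4% ≤ 85%
Row: 782 falls in 720+. Column: 72.4% falls in 71.01–85%. Rate = 10.1%.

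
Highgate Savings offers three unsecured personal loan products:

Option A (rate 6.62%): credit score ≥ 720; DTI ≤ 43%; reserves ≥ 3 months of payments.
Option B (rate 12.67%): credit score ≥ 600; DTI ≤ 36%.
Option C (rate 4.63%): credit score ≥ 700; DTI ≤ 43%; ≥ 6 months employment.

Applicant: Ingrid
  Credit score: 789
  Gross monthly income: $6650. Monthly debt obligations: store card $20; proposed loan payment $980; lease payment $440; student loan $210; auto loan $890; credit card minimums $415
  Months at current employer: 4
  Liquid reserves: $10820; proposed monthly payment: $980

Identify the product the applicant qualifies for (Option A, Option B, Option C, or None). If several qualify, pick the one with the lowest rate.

None

Total debts = (20 + 980 + 440 + 210 + 890 + 415) = 2,955; DTI = 2,955/6,650 = 44.4%.
Reserves = 10,820/980 = 11.0 months.
Option A: score 789 ≥ 720; DTI 44.4% > 43%; reserves 11.0 ≥ 3 mo → does not qualify.
Option B: score 789 ≥ 600; DTI 44.4% > 36% → does not qualify.
Option C: score 789 ≥ 700; DTI 44.4% > 43%; employment 4 < 6 mo → does not qualify.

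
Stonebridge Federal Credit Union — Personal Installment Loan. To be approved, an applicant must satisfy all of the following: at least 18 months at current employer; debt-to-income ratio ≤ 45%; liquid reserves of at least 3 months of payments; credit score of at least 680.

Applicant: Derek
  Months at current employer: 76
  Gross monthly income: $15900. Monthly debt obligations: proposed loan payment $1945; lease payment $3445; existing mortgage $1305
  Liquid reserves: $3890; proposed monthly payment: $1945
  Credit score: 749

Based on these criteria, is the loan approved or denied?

Denied

Employment 76 ≥ 18 months
Total monthly debts = (1,945 + 3,445 + 1,305) = 6,695. DTI = 6,695/15,900 = 42.1% ≤ 45%
Reserves: 3,890 ÷ 1,945 = 2.0 months (below 3-month minimum)
Credit score 749 ≥ 680 (meets)
Fails on reserves.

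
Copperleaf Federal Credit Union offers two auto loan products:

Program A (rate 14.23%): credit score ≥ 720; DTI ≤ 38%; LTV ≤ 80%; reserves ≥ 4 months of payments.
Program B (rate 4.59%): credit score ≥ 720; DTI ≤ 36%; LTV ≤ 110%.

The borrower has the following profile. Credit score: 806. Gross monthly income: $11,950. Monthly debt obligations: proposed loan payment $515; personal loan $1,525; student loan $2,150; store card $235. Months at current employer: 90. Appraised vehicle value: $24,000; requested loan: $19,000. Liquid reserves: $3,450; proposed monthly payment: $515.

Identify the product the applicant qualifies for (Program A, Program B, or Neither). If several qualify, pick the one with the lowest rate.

Program A

Total debts = (515 + 1,525 + 2,150 + 235) = 4,425; DTI = 4,425/11,950 = 37%.
LTV = 19,000/24,000 = 79.2%.
Reserves = 3,450/515 = 6.7 months.
Program A: score 806 ≥ 720; DTI 37% ≤ 38%; LTV 79.2% ≤ 80%; reserves 6.7 ≥ 4 mo → qualifies.
Program B: score 806 ≥ 720; DTI 37% > 36%; LTV 79.2% ≤ 110% → does not qualify.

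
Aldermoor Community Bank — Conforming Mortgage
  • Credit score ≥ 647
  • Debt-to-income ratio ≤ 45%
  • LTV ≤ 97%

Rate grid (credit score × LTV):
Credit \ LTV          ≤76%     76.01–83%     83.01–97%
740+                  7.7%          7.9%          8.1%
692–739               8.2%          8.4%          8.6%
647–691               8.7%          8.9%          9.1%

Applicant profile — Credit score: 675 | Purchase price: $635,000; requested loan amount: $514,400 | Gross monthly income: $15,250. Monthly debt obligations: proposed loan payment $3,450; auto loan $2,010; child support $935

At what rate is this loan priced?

Credit score 675 ≥ 647; Total monthly debts = (3,450 + 2,010 + 935) = 6,395. DTI: 6,395 ÷ 15,250 = 41.9%, within the 45% cap
Loan-to-value = 514,400/635,000 = 81% — pass (97% max)
Row: 675 falls in 647–691. Column: 81% falls in 76.01–83%. Rate = 8.9%.

8.9%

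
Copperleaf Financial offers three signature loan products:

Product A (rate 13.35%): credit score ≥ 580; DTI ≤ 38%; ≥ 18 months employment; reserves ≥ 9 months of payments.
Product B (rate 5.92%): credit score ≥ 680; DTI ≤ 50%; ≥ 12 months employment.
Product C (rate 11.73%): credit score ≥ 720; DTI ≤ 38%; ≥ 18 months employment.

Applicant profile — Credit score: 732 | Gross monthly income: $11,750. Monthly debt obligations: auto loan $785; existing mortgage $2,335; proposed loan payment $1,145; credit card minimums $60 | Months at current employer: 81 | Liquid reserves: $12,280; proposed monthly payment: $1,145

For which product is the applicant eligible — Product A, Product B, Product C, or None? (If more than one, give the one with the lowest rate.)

Product B

Total debts = (785 + 2,335 + 1,145 + 60) = 4,325; DTI = 4,325/11,750 = 36.8%.
Reserves = 12,280/1,145 = 10.7 months.
Product A: score 732 ≥ 580; DTI 36.8% ≤ 38%; employment 81 ≥ 18 mo; reserves 10.7 ≥ 9 mo → qualifies.
Product B: score 732 ≥ 680; DTI 36.8% ≤ 50%; employment 81 ≥ 12 mo → qualifies.
Product C: score 732 ≥ 720; DTI 36.8% ≤ 38%; employment 81 ≥ 18 mo → qualifies.
Qualifying: Product A, Product B, Product C. Lowest rate is 5.92% → Product B.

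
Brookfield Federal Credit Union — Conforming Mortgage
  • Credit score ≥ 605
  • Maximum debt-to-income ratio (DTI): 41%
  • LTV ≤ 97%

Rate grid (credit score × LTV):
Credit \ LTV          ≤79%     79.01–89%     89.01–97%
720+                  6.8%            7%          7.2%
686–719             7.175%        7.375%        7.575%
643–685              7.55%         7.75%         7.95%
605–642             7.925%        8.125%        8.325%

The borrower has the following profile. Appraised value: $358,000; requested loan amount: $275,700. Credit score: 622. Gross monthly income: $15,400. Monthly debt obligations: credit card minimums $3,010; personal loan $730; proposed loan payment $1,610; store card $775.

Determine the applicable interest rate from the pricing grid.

7.925%

Credit score 622 ≥ 605; Total monthly debts = (3,010 + 730 + 1,610 + 775) = 6,125. Debt-to-income = 6,125/15,400 = 39.8% — meets 41% limit
LTV: 275,700 ÷ 358,000 = 77%, within 97% cap
Score 622 is in the 605–642 band; LTV 77% is in the ≤79% band → 7.925%.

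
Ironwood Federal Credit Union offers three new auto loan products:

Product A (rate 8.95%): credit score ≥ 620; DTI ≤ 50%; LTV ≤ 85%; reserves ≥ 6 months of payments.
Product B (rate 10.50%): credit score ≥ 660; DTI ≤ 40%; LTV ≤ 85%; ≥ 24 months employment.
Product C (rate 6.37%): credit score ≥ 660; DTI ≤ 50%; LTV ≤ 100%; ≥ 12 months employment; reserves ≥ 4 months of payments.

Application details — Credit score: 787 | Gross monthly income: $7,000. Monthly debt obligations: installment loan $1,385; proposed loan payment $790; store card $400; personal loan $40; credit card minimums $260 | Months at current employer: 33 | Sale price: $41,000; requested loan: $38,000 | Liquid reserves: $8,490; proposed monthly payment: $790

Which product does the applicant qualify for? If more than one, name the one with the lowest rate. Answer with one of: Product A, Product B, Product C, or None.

Total debts = (1,385 + 790 + 400 + 40 + 260) = 2,875; DTI = 2,875/7,000 = 41.1%.
LTV = 38,000/41,000 = 92.7%.
Reserves = 8,490/790 = 10.7 months.
Product A: score 787 ≥ 620; DTI 41.1% ≤ 50%; LTV 92.7% > 85%; reserves 10.7 ≥ 6 mo → does not qualify.
Product B: score 787 ≥ 660; DTI 41.1% > 40%; LTV 92.7% > 85%; employment 33 ≥ 24 mo → does not qualify.
Product C: score 787 ≥ 660; DTI 41.1% ≤ 50%; LTV 92.7% ≤ 100%; employment 33 ≥ 12 mo; reserves 10.7 ≥ 4 mo → qualifies.

Product C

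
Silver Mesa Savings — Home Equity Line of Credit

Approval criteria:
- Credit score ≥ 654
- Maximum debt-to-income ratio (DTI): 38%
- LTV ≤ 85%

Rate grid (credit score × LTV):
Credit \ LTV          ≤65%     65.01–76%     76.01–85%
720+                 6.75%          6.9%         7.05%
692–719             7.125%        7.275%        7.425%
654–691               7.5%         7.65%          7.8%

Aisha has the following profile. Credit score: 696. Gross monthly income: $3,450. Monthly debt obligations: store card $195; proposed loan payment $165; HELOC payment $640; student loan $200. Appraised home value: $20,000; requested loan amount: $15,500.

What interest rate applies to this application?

Credit score 696 ≥ 654; Total monthly debts = (195 + 165 + 640 + 200) = 1,200. Debt-to-income = 1,200/3,450 = 34.8% — meets 38% limit
LTV = 15,500/20,000 = 77.5% ≤ 85%
Row: 696 falls in 692–719. Column: 77.5% falls in 76.01–85%. Rate = 7.425%.

7.425%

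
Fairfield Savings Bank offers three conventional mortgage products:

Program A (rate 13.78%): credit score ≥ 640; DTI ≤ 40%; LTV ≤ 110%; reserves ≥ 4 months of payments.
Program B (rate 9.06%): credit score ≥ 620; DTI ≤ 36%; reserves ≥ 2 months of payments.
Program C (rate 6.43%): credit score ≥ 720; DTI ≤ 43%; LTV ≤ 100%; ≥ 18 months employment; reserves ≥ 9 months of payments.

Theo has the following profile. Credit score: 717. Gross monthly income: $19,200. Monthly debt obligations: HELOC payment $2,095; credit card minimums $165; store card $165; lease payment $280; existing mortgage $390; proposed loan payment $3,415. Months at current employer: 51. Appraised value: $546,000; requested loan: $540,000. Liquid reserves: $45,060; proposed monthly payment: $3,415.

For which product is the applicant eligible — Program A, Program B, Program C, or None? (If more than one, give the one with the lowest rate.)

Program B

Total debts = (2,095 + 165 + 165 + 280 + 390 + 3,415) = 6,510; DTI = 6,510/19,200 = 33.9%.
LTV = 540,000/546,000 = 98.9%.
Reserves = 45,060/3,415 = 13.2 months.
Program A: score 717 ≥ 640; DTI 33.9% ≤ 40%; LTV 98.9% ≤ 110%; reserves 13.2 ≥ 4 mo → qualifies.
Program B: score 717 ≥ 620; DTI 33.9% ≤ 36%; reserves 13.2 ≥ 2 mo → qualifies.
Program C: score 717 < 720; DTI 33.9% ≤ 43%; LTV 98.9% ≤ 100%; employment 51 ≥ 18 mo; reserves 13.2 ≥ 9 mo → does not qualify.
Qualifying: Program A, Program B. Lowest rate is 9.06% → Program B.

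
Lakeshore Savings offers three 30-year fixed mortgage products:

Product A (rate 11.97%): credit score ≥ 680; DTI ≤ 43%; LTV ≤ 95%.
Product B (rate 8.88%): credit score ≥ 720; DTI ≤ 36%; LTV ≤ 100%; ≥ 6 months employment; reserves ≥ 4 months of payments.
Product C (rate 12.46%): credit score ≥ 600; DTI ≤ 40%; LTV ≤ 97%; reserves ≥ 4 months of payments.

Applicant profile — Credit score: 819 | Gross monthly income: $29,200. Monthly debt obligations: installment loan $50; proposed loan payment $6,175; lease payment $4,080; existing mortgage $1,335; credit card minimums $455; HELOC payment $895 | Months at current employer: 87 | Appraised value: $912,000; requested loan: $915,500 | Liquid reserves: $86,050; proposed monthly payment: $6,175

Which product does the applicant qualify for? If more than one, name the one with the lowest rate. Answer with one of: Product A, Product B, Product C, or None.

Total debts = (50 + 6,175 + 4,080 + 1,335 + 455 + 895) = 12,990; DTI = 12,990/29,200 = 44.5%.
LTV = 915,500/912,000 = 100.4%.
Reserves = 86,050/6,175 = 13.9 months.
Product A: score 819 ≥ 680; DTI 44.5% > 43%; LTV 100.4% > 95% → does not qualify.
Product B: score 819 ≥ 720; DTI 44.5% > 36%; LTV 100.4% > 100%; employment 87 ≥ 6 mo; reserves 13.9 ≥ 4 mo → does not qualify.
Product C: score 819 ≥ 600; DTI 44.5% > 40%; LTV 100.4% > 97%; reserves 13.9 ≥ 4 mo → does not qualify.

None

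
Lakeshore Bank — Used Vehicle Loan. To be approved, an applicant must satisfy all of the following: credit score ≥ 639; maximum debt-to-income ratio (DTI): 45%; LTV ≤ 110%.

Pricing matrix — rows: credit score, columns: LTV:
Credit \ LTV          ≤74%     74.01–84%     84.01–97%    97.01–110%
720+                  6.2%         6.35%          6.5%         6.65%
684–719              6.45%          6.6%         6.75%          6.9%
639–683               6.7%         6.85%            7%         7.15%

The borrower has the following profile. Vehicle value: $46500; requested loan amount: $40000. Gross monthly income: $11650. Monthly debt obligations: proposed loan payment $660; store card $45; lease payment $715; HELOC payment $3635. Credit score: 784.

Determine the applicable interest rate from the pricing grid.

Credit score 784 ≥ 639; Total monthly debts = (660 + 45 + 715 + 3,635) = 5,055. DTI = 5,055/11,650 = 43.4% ≤ 45%
Loan-to-value = 40,000/46,500 = 86% — pass (110% max)
Row: 784 falls in 720+. Column: 86% falls in 84.01–97%. Rate = 6.5%.

6.5%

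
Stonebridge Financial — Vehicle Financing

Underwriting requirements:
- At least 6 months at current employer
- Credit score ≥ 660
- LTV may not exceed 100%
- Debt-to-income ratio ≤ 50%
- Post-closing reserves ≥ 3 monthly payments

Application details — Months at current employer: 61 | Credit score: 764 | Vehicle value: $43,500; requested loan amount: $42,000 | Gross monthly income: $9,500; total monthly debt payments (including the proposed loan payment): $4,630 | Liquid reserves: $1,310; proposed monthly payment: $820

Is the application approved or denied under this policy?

Employment 61 ≥ 6 months
Credit score 764 ≥ 660 (meets)
Loan-to-value = 42,000/43,500 = 96.6% — pass (100% max)
DTI = 4,630/9,500 = 48.7% ≤ 50%
Reserves = 1,310/820 = 1.6 months < 3
Fails on reserves.

Denied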